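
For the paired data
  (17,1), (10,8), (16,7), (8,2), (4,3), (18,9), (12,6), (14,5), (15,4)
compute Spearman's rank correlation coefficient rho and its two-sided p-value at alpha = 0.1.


Step 1: Rank x and y separately (midranks; no ties here).
rank(x): 17->8, 10->3, 16->7, 8->2, 4->1, 18->9, 12->4, 14->5, 15->6
rank(y): 1->1, 8->8, 7->7, 2->2, 3->3, 9->9, 6->6, 5->5, 4->4
Step 2: d_i = R_x(i) - R_y(i); compute d_i^2.
  (8-1)^2=49, (3-8)^2=25, (7-7)^2=0, (2-2)^2=0, (1-3)^2=4, (9-9)^2=0, (4-6)^2=4, (5-5)^2=0, (6-4)^2=4
sum(d^2) = 86.
Step 3: rho = 1 - 6*86 / (9*(9^2 - 1)) = 1 - 516/720 = 0.283333.
Step 4: Under H0, t = rho * sqrt((n-2)/(1-rho^2)) = 0.7817 ~ t(7).
Step 5: Two-sided p-value from the t-distribution with 7 df = 0.460030.
Step 6: alpha = 0.1. fail to reject H0.

rho = 0.2833, p = 0.460030, fail to reject H0 at alpha = 0.1.


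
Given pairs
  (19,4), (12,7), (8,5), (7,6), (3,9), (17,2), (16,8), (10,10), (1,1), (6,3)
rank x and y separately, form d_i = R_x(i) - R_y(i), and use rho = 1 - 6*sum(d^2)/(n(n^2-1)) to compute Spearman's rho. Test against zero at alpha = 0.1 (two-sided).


Step 1: Rank x and y separately (midranks; no ties here).
rank(x): 19->10, 12->7, 8->5, 7->4, 3->2, 17->9, 16->8, 10->6, 1->1, 6->3
rank(y): 4->4, 7->7, 5->5, 6->6, 9->9, 2->2, 8->8, 10->10, 1->1, 3->3
Step 2: d_i = R_x(i) - R_y(i); compute d_i^2.
  (10-4)^2=36, (7-7)^2=0, (5-5)^2=0, (4-6)^2=4, (2-9)^2=49, (9-2)^2=49, (8-8)^2=0, (6-10)^2=16, (1-1)^2=0, (3-3)^2=0
sum(d^2) = 154.
Step 3: rho = 1 - 6*154 / (10*(10^2 - 1)) = 1 - 924/990 = 0.066667.
Step 4: Under H0, t = rho * sqrt((n-2)/(1-rho^2)) = 0.1890 ~ t(8).
Step 5: Two-sided p-value from the t-distribution with 8 df = 0.854813.
Step 6: alpha = 0.1. fail to reject H0.

rho = 0.0667, p = 0.854813, fail to reject H0 at alpha = 0.1.


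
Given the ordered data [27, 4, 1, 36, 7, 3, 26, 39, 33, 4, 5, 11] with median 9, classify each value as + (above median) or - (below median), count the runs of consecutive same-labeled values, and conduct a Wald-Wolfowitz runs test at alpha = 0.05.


Step 1: Compute median = 9; label A = above, B = below.
Labels in order: ABBABBAAABBA  (n_A = 6, n_B = 6)
Step 2: Count runs R = 7.
Step 3: Under H0 (random ordering), E[R] = 2*n_A*n_B/(n_A+n_B) + 1 = 2*6*6/12 + 1 = 7.0000.
        Var[R] = 2*n_A*n_B*(2*n_A*n_B - n_A - n_B) / ((n_A+n_B)^2 * (n_A+n_B-1)) = 4320/1584 = 2.7273.
        SD[R] = 1.6514.
Step 4: R = E[R], so z = 0 with no continuity correction.
Step 5: Two-sided p-value via normal approximation = 2*(1 - Phi(|z|)) = 1.000000.
Step 6: alpha = 0.05. fail to reject H0.

R = 7, z = 0.0000, p = 1.000000, fail to reject H0.


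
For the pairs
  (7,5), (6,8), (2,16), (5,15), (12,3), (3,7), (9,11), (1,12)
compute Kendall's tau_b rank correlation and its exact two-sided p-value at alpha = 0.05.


Step 1: Enumerate the 28 unordered pairs (i,j) with i<j and classify each by sign(x_j-x_i) * sign(y_j-y_i).
  (1,2):dx=-1,dy=+3->D; (1,3):dx=-5,dy=+11->D; (1,4):dx=-2,dy=+10->D; (1,5):dx=+5,dy=-2->D
  (1,6):dx=-4,dy=+2->D; (1,7):dx=+2,dy=+6->C; (1,8):dx=-6,dy=+7->D; (2,3):dx=-4,dy=+8->D
  (2,4):dx=-1,dy=+7->D; (2,5):dx=+6,dy=-5->D; (2,6):dx=-3,dy=-1->C; (2,7):dx=+3,dy=+3->C
  (2,8):dx=-5,dy=+4->D; (3,4):dx=+3,dy=-1->D; (3,5):dx=+10,dy=-13->D; (3,6):dx=+1,dy=-9->D
  (3,7):dx=+7,dy=-5->D; (3,8):dx=-1,dy=-4->C; (4,5):dx=+7,dy=-12->D; (4,6):dx=-2,dy=-8->C
  (4,7):dx=+4,dy=-4->D; (4,8):dx=-4,dy=-3->C; (5,6):dx=-9,dy=+4->D; (5,7):dx=-3,dy=+8->D
  (5,8):dx=-11,dy=+9->D; (6,7):dx=+6,dy=+4->C; (6,8):dx=-2,dy=+5->D; (7,8):dx=-8,dy=+1->D
Step 2: C = 7, D = 21, total pairs = 28.
Step 3: tau = (C - D)/(n(n-1)/2) = (7 - 21)/28 = -0.500000.
Step 4: Exact two-sided p-value (enumerate n! = 40320 permutations of y under H0): p = 0.108681.
Step 5: alpha = 0.05. fail to reject H0.

tau_b = -0.5000 (C=7, D=21), p = 0.108681, fail to reject H0.


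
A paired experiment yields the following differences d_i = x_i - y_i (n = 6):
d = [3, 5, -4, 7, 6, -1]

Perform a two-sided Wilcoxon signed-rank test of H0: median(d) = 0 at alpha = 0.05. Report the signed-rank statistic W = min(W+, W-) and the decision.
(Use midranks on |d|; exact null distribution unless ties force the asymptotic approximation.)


Step 1: Drop any zero differences (none here) and take |d_i|.
|d| = [3, 5, 4, 7, 6, 1]
Step 2: Midrank |d_i| (ties get averaged ranks).
ranks: |3|->2, |5|->4, |4|->3, |7|->6, |6|->5, |1|->1
Step 3: Attach original signs; sum ranks with positive sign and with negative sign.
W+ = 2 + 4 + 6 + 5 = 17
W- = 3 + 1 = 4
(Check: W+ + W- = 21 should equal n(n+1)/2 = 21.)
Step 4: Test statistic W = min(W+, W-) = 4.
Step 5: No ties, so the exact null distribution over the 2^6 = 64 sign assignments gives the two-sided p-value = 0.218750.
Step 6: alpha = 0.05. fail to reject H0.

W+ = 17, W- = 4, W = min = 4, p = 0.218750, fail to reject H0.


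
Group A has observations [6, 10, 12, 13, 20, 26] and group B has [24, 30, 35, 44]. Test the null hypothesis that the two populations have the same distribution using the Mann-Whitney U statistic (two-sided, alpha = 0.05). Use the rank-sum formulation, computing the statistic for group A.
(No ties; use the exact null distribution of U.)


Step 1: Combine and sort all 10 observations; assign midranks.
sorted (value, group): (6,X), (10,X), (12,X), (13,X), (20,X), (24,Y), (26,X), (30,Y), (35,Y), (44,Y)
ranks: 6->1, 10->2, 12->3, 13->4, 20->5, 24->6, 26->7, 30->8, 35->9, 44->10
Step 2: Rank sum for X: R1 = 1 + 2 + 3 + 4 + 5 + 7 = 22.
Step 3: U_X = R1 - n1(n1+1)/2 = 22 - 6*7/2 = 22 - 21 = 1.
       U_Y = n1*n2 - U_X = 24 - 1 = 23.
Step 4: No ties, so the exact null distribution of U (based on enumerating the C(10,6) = 210 equally likely rank assignments) gives the two-sided p-value.
Step 5: p-value = 0.019048; compare to alpha = 0.05. reject H0.

U_X = 1, p = 0.019048, reject H0 at alpha = 0.05.


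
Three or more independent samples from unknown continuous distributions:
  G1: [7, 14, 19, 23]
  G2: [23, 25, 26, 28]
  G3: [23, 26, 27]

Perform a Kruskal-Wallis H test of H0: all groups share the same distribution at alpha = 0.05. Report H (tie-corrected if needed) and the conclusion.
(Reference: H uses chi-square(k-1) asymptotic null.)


Step 1: Combine all N = 11 observations and assign midranks.
sorted (value, group, rank): (7,G1,1), (14,G1,2), (19,G1,3), (23,G1,5), (23,G2,5), (23,G3,5), (25,G2,7), (26,G2,8.5), (26,G3,8.5), (27,G3,10), (28,G2,11)
Step 2: Sum ranks within each group.
R_1 = 11 (n_1 = 4)
R_2 = 31.5 (n_2 = 4)
R_3 = 23.5 (n_3 = 3)
Step 3: H = 12/(N(N+1)) * sum(R_i^2/n_i) - 3(N+1)
     = 12/(11*12) * (11^2/4 + 31.5^2/4 + 23.5^2/3) - 3*12
     = 0.090909 * 462.396 - 36
     = 6.035985.
Step 4: Ties present; correction factor C = 1 - 30/(11^3 - 11) = 0.977273. Corrected H = 6.035985 / 0.977273 = 6.176357.
Step 5: Under H0, H ~ chi^2(2); p-value = 0.045585.
Step 6: alpha = 0.05. reject H0.

H = 6.1764, df = 2, p = 0.045585, reject H0.


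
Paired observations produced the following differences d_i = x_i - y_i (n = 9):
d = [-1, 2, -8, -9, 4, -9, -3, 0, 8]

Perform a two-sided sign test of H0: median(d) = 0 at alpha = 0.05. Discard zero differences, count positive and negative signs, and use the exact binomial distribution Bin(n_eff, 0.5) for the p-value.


Step 1: Discard zero differences. Original n = 9; n_eff = number of nonzero differences = 8.
Nonzero differences (with sign): -1, +2, -8, -9, +4, -9, -3, +8
Step 2: Count signs: positive = 3, negative = 5.
Step 3: Under H0: P(positive) = 0.5, so the number of positives S ~ Bin(8, 0.5).
Step 4: Two-sided exact p-value = sum of Bin(8,0.5) probabilities at or below the observed probability = 0.726562.
Step 5: alpha = 0.05. fail to reject H0.

n_eff = 8, pos = 3, neg = 5, p = 0.726562, fail to reject H0.


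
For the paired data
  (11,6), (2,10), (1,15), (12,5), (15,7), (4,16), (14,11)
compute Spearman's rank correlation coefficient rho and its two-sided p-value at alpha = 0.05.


Step 1: Rank x and y separately (midranks; no ties here).
rank(x): 11->4, 2->2, 1->1, 12->5, 15->7, 4->3, 14->6
rank(y): 6->2, 10->4, 15->6, 5->1, 7->3, 16->7, 11->5
Step 2: d_i = R_x(i) - R_y(i); compute d_i^2.
  (4-2)^2=4, (2-4)^2=4, (1-6)^2=25, (5-1)^2=16, (7-3)^2=16, (3-7)^2=16, (6-5)^2=1
sum(d^2) = 82.
Step 3: rho = 1 - 6*82 / (7*(7^2 - 1)) = 1 - 492/336 = -0.464286.
Step 4: Under H0, t = rho * sqrt((n-2)/(1-rho^2)) = -1.1722 ~ t(5).
Step 5: Two-sided p-value from the t-distribution with 5 df = 0.293934.
Step 6: alpha = 0.05. fail to reject H0.

rho = -0.4643, p = 0.293934, fail to reject H0 at alpha = 0.05.


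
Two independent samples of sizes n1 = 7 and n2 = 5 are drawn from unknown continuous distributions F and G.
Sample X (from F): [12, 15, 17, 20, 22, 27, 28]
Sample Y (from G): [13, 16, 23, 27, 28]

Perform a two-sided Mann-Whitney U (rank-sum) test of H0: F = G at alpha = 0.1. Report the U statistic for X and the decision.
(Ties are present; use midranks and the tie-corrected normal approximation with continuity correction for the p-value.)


Step 1: Combine and sort all 12 observations; assign midranks.
sorted (value, group): (12,X), (13,Y), (15,X), (16,Y), (17,X), (20,X), (22,X), (23,Y), (27,X), (27,Y), (28,X), (28,Y)
ranks: 12->1, 13->2, 15->3, 16->4, 17->5, 20->6, 22->7, 23->8, 27->9.5, 27->9.5, 28->11.5, 28->11.5
Step 2: Rank sum for X: R1 = 1 + 3 + 5 + 6 + 7 + 9.5 + 11.5 = 43.
Step 3: U_X = R1 - n1(n1+1)/2 = 43 - 7*8/2 = 43 - 28 = 15.
       U_Y = n1*n2 - U_X = 35 - 15 = 20.
Step 4: Ties are present, so use the tie-corrected normal approximation (with continuity correction) for the p-value.
Step 5: p-value = 0.744469; compare to alpha = 0.1. fail to reject H0.

U_X = 15, p = 0.744469, fail to reject H0 at alpha = 0.1.


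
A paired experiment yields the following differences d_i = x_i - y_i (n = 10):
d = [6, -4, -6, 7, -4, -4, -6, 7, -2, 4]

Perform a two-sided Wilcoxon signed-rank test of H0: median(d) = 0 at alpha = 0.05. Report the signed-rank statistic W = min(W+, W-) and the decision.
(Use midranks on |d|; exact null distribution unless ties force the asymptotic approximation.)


Step 1: Drop any zero differences (none here) and take |d_i|.
|d| = [6, 4, 6, 7, 4, 4, 6, 7, 2, 4]
Step 2: Midrank |d_i| (ties get averaged ranks).
ranks: |6|->7, |4|->3.5, |6|->7, |7|->9.5, |4|->3.5, |4|->3.5, |6|->7, |7|->9.5, |2|->1, |4|->3.5
Step 3: Attach original signs; sum ranks with positive sign and with negative sign.
W+ = 7 + 9.5 + 9.5 + 3.5 = 29.5
W- = 3.5 + 7 + 3.5 + 3.5 + 7 + 1 = 25.5
(Check: W+ + W- = 55 should equal n(n+1)/2 = 55.)
Step 4: Test statistic W = min(W+, W-) = 25.5.
Step 5: Ties in |d|, so use the tie-corrected normal approximation.
        E[W] = n(n+1)/4 = 10*11/4 = 27.5.
        Tie groups: |d|=4 (t=4), |d|=6 (t=3), |d|=7 (t=2); sum(t^3 - t) = 90.
        Var[W] = n(n+1)(2n+1)/24 - sum(t^3-t)/48 = 2310/24 - 90/48 = 94.375.
        z = (W - E[W]) / sqrt(Var[W]) = (25.5 - 27.5) / 9.7147 = -0.2059.
        Two-sided p = 2*Phi(z) = 0.836889.
Step 6: alpha = 0.05. fail to reject H0.

W+ = 29.5, W- = 25.5, W = min = 25.5, p = 0.836889, fail to reject H0.


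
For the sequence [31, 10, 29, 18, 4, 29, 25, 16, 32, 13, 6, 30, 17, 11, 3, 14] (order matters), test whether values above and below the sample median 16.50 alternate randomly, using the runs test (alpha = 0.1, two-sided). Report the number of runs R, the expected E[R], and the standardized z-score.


Step 1: Compute median = 16.50; label A = above, B = below.
Labels in order: ABAABAABABBAABBB  (n_A = 8, n_B = 8)
Step 2: Count runs R = 10.
Step 3: Under H0 (random ordering), E[R] = 2*n_A*n_B/(n_A+n_B) + 1 = 2*8*8/16 + 1 = 9.0000.
        Var[R] = 2*n_A*n_B*(2*n_A*n_B - n_A - n_B) / ((n_A+n_B)^2 * (n_A+n_B-1)) = 14336/3840 = 3.7333.
        SD[R] = 1.9322.
Step 4: Continuity-corrected z = (R - 0.5 - E[R]) / SD[R] = (10 - 0.5 - 9.0000) / 1.9322 = 0.2588.
Step 5: Two-sided p-value via normal approximation = 2*(1 - Phi(|z|)) = 0.795809.
Step 6: alpha = 0.1. fail to reject H0.

R = 10, z = 0.2588, p = 0.795809, fail to reject H0.


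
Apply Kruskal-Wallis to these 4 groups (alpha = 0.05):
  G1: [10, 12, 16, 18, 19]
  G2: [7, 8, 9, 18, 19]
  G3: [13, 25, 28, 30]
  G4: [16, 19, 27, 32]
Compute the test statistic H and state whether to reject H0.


Step 1: Combine all N = 18 observations and assign midranks.
sorted (value, group, rank): (7,G2,1), (8,G2,2), (9,G2,3), (10,G1,4), (12,G1,5), (13,G3,6), (16,G1,7.5), (16,G4,7.5), (18,G1,9.5), (18,G2,9.5), (19,G1,12), (19,G2,12), (19,G4,12), (25,G3,14), (27,G4,15), (28,G3,16), (30,G3,17), (32,G4,18)
Step 2: Sum ranks within each group.
R_1 = 38 (n_1 = 5)
R_2 = 27.5 (n_2 = 5)
R_3 = 53 (n_3 = 4)
R_4 = 52.5 (n_4 = 4)
Step 3: H = 12/(N(N+1)) * sum(R_i^2/n_i) - 3(N+1)
     = 12/(18*19) * (38^2/5 + 27.5^2/5 + 53^2/4 + 52.5^2/4) - 3*19
     = 0.035088 * 1831.36 - 57
     = 7.258333.
Step 4: Ties present; correction factor C = 1 - 36/(18^3 - 18) = 0.993808. Corrected H = 7.258333 / 0.993808 = 7.303557.
Step 5: Under H0, H ~ chi^2(3); p-value = 0.062827.
Step 6: alpha = 0.05. fail to reject H0.

H = 7.3036, df = 3, p = 0.062827, fail to reject H0.


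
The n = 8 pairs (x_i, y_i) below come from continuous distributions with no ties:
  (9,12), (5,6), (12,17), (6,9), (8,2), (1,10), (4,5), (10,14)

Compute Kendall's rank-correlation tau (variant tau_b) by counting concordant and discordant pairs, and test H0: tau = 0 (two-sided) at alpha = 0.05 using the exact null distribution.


Step 1: Enumerate the 28 unordered pairs (i,j) with i<j and classify each by sign(x_j-x_i) * sign(y_j-y_i).
  (1,2):dx=-4,dy=-6->C; (1,3):dx=+3,dy=+5->C; (1,4):dx=-3,dy=-3->C; (1,5):dx=-1,dy=-10->C
  (1,6):dx=-8,dy=-2->C; (1,7):dx=-5,dy=-7->C; (1,8):dx=+1,dy=+2->C; (2,3):dx=+7,dy=+11->C
  (2,4):dx=+1,dy=+3->C; (2,5):dx=+3,dy=-4->D; (2,6):dx=-4,dy=+4->D; (2,7):dx=-1,dy=-1->C
  (2,8):dx=+5,dy=+8->C; (3,4):dx=-6,dy=-8->C; (3,5):dx=-4,dy=-15->C; (3,6):dx=-11,dy=-7->C
  (3,7):dx=-8,dy=-12->C; (3,8):dx=-2,dy=-3->C; (4,5):dx=+2,dy=-7->D; (4,6):dx=-5,dy=+1->D
  (4,7):dx=-2,dy=-4->C; (4,8):dx=+4,dy=+5->C; (5,6):dx=-7,dy=+8->D; (5,7):dx=-4,dy=+3->D
  (5,8):dx=+2,dy=+12->C; (6,7):dx=+3,dy=-5->D; (6,8):dx=+9,dy=+4->C; (7,8):dx=+6,dy=+9->C
Step 2: C = 21, D = 7, total pairs = 28.
Step 3: tau = (C - D)/(n(n-1)/2) = (21 - 7)/28 = 0.500000.
Step 4: Exact two-sided p-value (enumerate n! = 40320 permutations of y under H0): p = 0.108681.
Step 5: alpha = 0.05. fail to reject H0.

tau_b = 0.5000 (C=21, D=7), p = 0.108681, fail to reject H0.


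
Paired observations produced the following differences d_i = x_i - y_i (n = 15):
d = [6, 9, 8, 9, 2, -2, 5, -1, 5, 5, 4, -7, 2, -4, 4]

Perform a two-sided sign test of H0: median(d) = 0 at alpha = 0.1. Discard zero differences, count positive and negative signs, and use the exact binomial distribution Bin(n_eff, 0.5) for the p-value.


Step 1: Discard zero differences. Original n = 15; n_eff = number of nonzero differences = 15.
Nonzero differences (with sign): +6, +9, +8, +9, +2, -2, +5, -1, +5, +5, +4, -7, +2, -4, +4
Step 2: Count signs: positive = 11, negative = 4.
Step 3: Under H0: P(positive) = 0.5, so the number of positives S ~ Bin(15, 0.5).
Step 4: Two-sided exact p-value = sum of Bin(15,0.5) probabilities at or below the observed probability = 0.118469.
Step 5: alpha = 0.1. fail to reject H0.

n_eff = 15, pos = 11, neg = 4, p = 0.118469, fail to reject H0.


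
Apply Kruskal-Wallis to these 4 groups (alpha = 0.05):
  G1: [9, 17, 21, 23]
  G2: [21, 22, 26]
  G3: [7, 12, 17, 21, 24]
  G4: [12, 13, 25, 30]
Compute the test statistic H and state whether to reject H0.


Step 1: Combine all N = 16 observations and assign midranks.
sorted (value, group, rank): (7,G3,1), (9,G1,2), (12,G3,3.5), (12,G4,3.5), (13,G4,5), (17,G1,6.5), (17,G3,6.5), (21,G1,9), (21,G2,9), (21,G3,9), (22,G2,11), (23,G1,12), (24,G3,13), (25,G4,14), (26,G2,15), (30,G4,16)
Step 2: Sum ranks within each group.
R_1 = 29.5 (n_1 = 4)
R_2 = 35 (n_2 = 3)
R_3 = 33 (n_3 = 5)
R_4 = 38.5 (n_4 = 4)
Step 3: H = 12/(N(N+1)) * sum(R_i^2/n_i) - 3(N+1)
     = 12/(16*17) * (29.5^2/4 + 35^2/3 + 33^2/5 + 38.5^2/4) - 3*17
     = 0.044118 * 1214.26 - 51
     = 2.570221.
Step 4: Ties present; correction factor C = 1 - 36/(16^3 - 16) = 0.991176. Corrected H = 2.570221 / 0.991176 = 2.593101.
Step 5: Under H0, H ~ chi^2(3); p-value = 0.458700.
Step 6: alpha = 0.05. fail to reject H0.

H = 2.5931, df = 3, p = 0.458700, fail to reject H0.


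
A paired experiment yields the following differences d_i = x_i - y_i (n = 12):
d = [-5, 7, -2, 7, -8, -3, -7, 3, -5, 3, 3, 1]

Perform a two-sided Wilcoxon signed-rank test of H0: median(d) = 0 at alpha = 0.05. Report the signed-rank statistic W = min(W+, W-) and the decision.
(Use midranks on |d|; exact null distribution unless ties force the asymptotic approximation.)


Step 1: Drop any zero differences (none here) and take |d_i|.
|d| = [5, 7, 2, 7, 8, 3, 7, 3, 5, 3, 3, 1]
Step 2: Midrank |d_i| (ties get averaged ranks).
ranks: |5|->7.5, |7|->10, |2|->2, |7|->10, |8|->12, |3|->4.5, |7|->10, |3|->4.5, |5|->7.5, |3|->4.5, |3|->4.5, |1|->1
Step 3: Attach original signs; sum ranks with positive sign and with negative sign.
W+ = 10 + 10 + 4.5 + 4.5 + 4.5 + 1 = 34.5
W- = 7.5 + 2 + 12 + 4.5 + 10 + 7.5 = 43.5
(Check: W+ + W- = 78 should equal n(n+1)/2 = 78.)
Step 4: Test statistic W = min(W+, W-) = 34.5.
Step 5: Ties in |d|, so use the tie-corrected normal approximation.
        E[W] = n(n+1)/4 = 12*13/4 = 39.
        Tie groups: |d|=3 (t=4), |d|=5 (t=2), |d|=7 (t=3); sum(t^3 - t) = 90.
        Var[W] = n(n+1)(2n+1)/24 - sum(t^3-t)/48 = 3900/24 - 90/48 = 160.625.
        z = (W - E[W]) / sqrt(Var[W]) = (34.5 - 39) / 12.6738 = -0.3551.
        Two-sided p = 2*Phi(z) = 0.722542.
Step 6: alpha = 0.05. fail to reject H0.

W+ = 34.5, W- = 43.5, W = min = 34.5, p = 0.722542, fail to reject H0.


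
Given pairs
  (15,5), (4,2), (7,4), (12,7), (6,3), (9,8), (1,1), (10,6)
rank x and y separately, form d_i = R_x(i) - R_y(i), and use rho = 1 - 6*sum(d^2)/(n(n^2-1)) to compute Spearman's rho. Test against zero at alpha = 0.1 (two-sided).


Step 1: Rank x and y separately (midranks; no ties here).
rank(x): 15->8, 4->2, 7->4, 12->7, 6->3, 9->5, 1->1, 10->6
rank(y): 5->5, 2->2, 4->4, 7->7, 3->3, 8->8, 1->1, 6->6
Step 2: d_i = R_x(i) - R_y(i); compute d_i^2.
  (8-5)^2=9, (2-2)^2=0, (4-4)^2=0, (7-7)^2=0, (3-3)^2=0, (5-8)^2=9, (1-1)^2=0, (6-6)^2=0
sum(d^2) = 18.
Step 3: rho = 1 - 6*18 / (8*(8^2 - 1)) = 1 - 108/504 = 0.785714.
Step 4: Under H0, t = rho * sqrt((n-2)/(1-rho^2)) = 3.1113 ~ t(6).
Step 5: Two-sided p-value from the t-distribution with 6 df = 0.020815.
Step 6: alpha = 0.1. reject H0.

rho = 0.7857, p = 0.020815, reject H0 at alpha = 0.1.


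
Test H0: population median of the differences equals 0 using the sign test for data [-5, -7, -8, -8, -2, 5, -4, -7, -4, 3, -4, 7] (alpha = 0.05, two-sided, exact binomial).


Step 1: Discard zero differences. Original n = 12; n_eff = number of nonzero differences = 12.
Nonzero differences (with sign): -5, -7, -8, -8, -2, +5, -4, -7, -4, +3, -4, +7
Step 2: Count signs: positive = 3, negative = 9.
Step 3: Under H0: P(positive) = 0.5, so the number of positives S ~ Bin(12, 0.5).
Step 4: Two-sided exact p-value = sum of Bin(12,0.5) probabilities at or below the observed probability = 0.145996.
Step 5: alpha = 0.05. fail to reject H0.

n_eff = 12, pos = 3, neg = 9, p = 0.145996, fail to reject H0.


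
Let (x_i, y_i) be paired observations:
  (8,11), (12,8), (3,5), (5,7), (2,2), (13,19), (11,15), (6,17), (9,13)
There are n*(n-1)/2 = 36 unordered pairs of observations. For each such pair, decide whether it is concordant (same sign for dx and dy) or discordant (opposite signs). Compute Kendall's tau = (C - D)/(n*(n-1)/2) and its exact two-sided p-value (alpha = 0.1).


Step 1: Enumerate the 36 unordered pairs (i,j) with i<j and classify each by sign(x_j-x_i) * sign(y_j-y_i).
  (1,2):dx=+4,dy=-3->D; (1,3):dx=-5,dy=-6->C; (1,4):dx=-3,dy=-4->C; (1,5):dx=-6,dy=-9->C
  (1,6):dx=+5,dy=+8->C; (1,7):dx=+3,dy=+4->C; (1,8):dx=-2,dy=+6->D; (1,9):dx=+1,dy=+2->C
  (2,3):dx=-9,dy=-3->C; (2,4):dx=-7,dy=-1->C; (2,5):dx=-10,dy=-6->C; (2,6):dx=+1,dy=+11->C
  (2,7):dx=-1,dy=+7->D; (2,8):dx=-6,dy=+9->D; (2,9):dx=-3,dy=+5->D; (3,4):dx=+2,dy=+2->C
  (3,5):dx=-1,dy=-3->C; (3,6):dx=+10,dy=+14->C; (3,7):dx=+8,dy=+10->C; (3,8):dx=+3,dy=+12->C
  (3,9):dx=+6,dy=+8->C; (4,5):dx=-3,dy=-5->C; (4,6):dx=+8,dy=+12->C; (4,7):dx=+6,dy=+8->C
  (4,8):dx=+1,dy=+10->C; (4,9):dx=+4,dy=+6->C; (5,6):dx=+11,dy=+17->C; (5,7):dx=+9,dy=+13->C
  (5,8):dx=+4,dy=+15->C; (5,9):dx=+7,dy=+11->C; (6,7):dx=-2,dy=-4->C; (6,8):dx=-7,dy=-2->C
  (6,9):dx=-4,dy=-6->C; (7,8):dx=-5,dy=+2->D; (7,9):dx=-2,dy=-2->C; (8,9):dx=+3,dy=-4->D
Step 2: C = 29, D = 7, total pairs = 36.
Step 3: tau = (C - D)/(n(n-1)/2) = (29 - 7)/36 = 0.611111.
Step 4: Exact two-sided p-value (enumerate n! = 362880 permutations of y under H0): p = 0.024741.
Step 5: alpha = 0.1. reject H0.

tau_b = 0.6111 (C=29, D=7), p = 0.024741, reject H0.


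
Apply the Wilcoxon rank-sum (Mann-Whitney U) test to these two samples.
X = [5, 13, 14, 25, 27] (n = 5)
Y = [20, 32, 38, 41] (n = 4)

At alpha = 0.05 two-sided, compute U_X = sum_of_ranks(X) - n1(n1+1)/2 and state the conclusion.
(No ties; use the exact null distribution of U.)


Step 1: Combine and sort all 9 observations; assign midranks.
sorted (value, group): (5,X), (13,X), (14,X), (20,Y), (25,X), (27,X), (32,Y), (38,Y), (41,Y)
ranks: 5->1, 13->2, 14->3, 20->4, 25->5, 27->6, 32->7, 38->8, 41->9
Step 2: Rank sum for X: R1 = 1 + 2 + 3 + 5 + 6 = 17.
Step 3: U_X = R1 - n1(n1+1)/2 = 17 - 5*6/2 = 17 - 15 = 2.
       U_Y = n1*n2 - U_X = 20 - 2 = 18.
Step 4: No ties, so the exact null distribution of U (based on enumerating the C(9,5) = 126 equally likely rank assignments) gives the two-sided p-value.
Step 5: p-value = 0.063492; compare to alpha = 0.05. fail to reject H0.

U_X = 2, p = 0.063492, fail to reject H0 at alpha = 0.05.


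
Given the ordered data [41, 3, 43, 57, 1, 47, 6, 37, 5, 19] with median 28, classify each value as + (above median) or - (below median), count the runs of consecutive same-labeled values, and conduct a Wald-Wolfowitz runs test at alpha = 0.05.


Step 1: Compute median = 28; label A = above, B = below.
Labels in order: ABAABABABB  (n_A = 5, n_B = 5)
Step 2: Count runs R = 8.
Step 3: Under H0 (random ordering), E[R] = 2*n_A*n_B/(n_A+n_B) + 1 = 2*5*5/10 + 1 = 6.0000.
        Var[R] = 2*n_A*n_B*(2*n_A*n_B - n_A - n_B) / ((n_A+n_B)^2 * (n_A+n_B-1)) = 2000/900 = 2.2222.
        SD[R] = 1.4907.
Step 4: Continuity-corrected z = (R - 0.5 - E[R]) / SD[R] = (8 - 0.5 - 6.0000) / 1.4907 = 1.0062.
Step 5: Two-sided p-value via normal approximation = 2*(1 - Phi(|z|)) = 0.314305.
Step 6: alpha = 0.05. fail to reject H0.

R = 8, z = 1.0062, p = 0.314305, fail to reject H0.


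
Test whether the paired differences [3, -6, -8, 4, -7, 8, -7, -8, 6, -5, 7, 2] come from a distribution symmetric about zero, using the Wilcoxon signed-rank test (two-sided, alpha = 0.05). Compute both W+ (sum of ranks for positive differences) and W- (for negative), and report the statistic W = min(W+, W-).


Step 1: Drop any zero differences (none here) and take |d_i|.
|d| = [3, 6, 8, 4, 7, 8, 7, 8, 6, 5, 7, 2]
Step 2: Midrank |d_i| (ties get averaged ranks).
ranks: |3|->2, |6|->5.5, |8|->11, |4|->3, |7|->8, |8|->11, |7|->8, |8|->11, |6|->5.5, |5|->4, |7|->8, |2|->1
Step 3: Attach original signs; sum ranks with positive sign and with negative sign.
W+ = 2 + 3 + 11 + 5.5 + 8 + 1 = 30.5
W- = 5.5 + 11 + 8 + 8 + 11 + 4 = 47.5
(Check: W+ + W- = 78 should equal n(n+1)/2 = 78.)
Step 4: Test statistic W = min(W+, W-) = 30.5.
Step 5: Ties in |d|, so use the tie-corrected normal approximation.
        E[W] = n(n+1)/4 = 12*13/4 = 39.
        Tie groups: |d|=6 (t=2), |d|=7 (t=3), |d|=8 (t=3); sum(t^3 - t) = 54.
        Var[W] = n(n+1)(2n+1)/24 - sum(t^3-t)/48 = 3900/24 - 54/48 = 161.375.
        z = (W - E[W]) / sqrt(Var[W]) = (30.5 - 39) / 12.7033 = -0.6691.
        Two-sided p = 2*Phi(z) = 0.503422.
Step 6: alpha = 0.05. fail to reject H0.

W+ = 30.5, W- = 47.5, W = min = 30.5, p = 0.503422, fail to reject H0.


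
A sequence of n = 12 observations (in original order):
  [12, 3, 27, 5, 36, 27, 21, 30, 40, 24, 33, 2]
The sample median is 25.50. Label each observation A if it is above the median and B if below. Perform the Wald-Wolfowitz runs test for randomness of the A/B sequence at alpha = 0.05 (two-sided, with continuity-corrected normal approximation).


Step 1: Compute median = 25.50; label A = above, B = below.
Labels in order: BBABAABAABAB  (n_A = 6, n_B = 6)
Step 2: Count runs R = 9.
Step 3: Under H0 (random ordering), E[R] = 2*n_A*n_B/(n_A+n_B) + 1 = 2*6*6/12 + 1 = 7.0000.
        Var[R] = 2*n_A*n_B*(2*n_A*n_B - n_A - n_B) / ((n_A+n_B)^2 * (n_A+n_B-1)) = 4320/1584 = 2.7273.
        SD[R] = 1.6514.
Step 4: Continuity-corrected z = (R - 0.5 - E[R]) / SD[R] = (9 - 0.5 - 7.0000) / 1.6514 = 0.9083.
Step 5: Two-sided p-value via normal approximation = 2*(1 - Phi(|z|)) = 0.363722.
Step 6: alpha = 0.05. fail to reject H0.

R = 9, z = 0.9083, p = 0.363722, fail to reject H0.


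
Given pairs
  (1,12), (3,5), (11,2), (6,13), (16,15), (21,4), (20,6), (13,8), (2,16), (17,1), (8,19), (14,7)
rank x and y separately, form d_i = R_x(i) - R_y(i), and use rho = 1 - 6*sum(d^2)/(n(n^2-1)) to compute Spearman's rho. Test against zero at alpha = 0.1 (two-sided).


Step 1: Rank x and y separately (midranks; no ties here).
rank(x): 1->1, 3->3, 11->6, 6->4, 16->9, 21->12, 20->11, 13->7, 2->2, 17->10, 8->5, 14->8
rank(y): 12->8, 5->4, 2->2, 13->9, 15->10, 4->3, 6->5, 8->7, 16->11, 1->1, 19->12, 7->6
Step 2: d_i = R_x(i) - R_y(i); compute d_i^2.
  (1-8)^2=49, (3-4)^2=1, (6-2)^2=16, (4-9)^2=25, (9-10)^2=1, (12-3)^2=81, (11-5)^2=36, (7-7)^2=0, (2-11)^2=81, (10-1)^2=81, (5-12)^2=49, (8-6)^2=4
sum(d^2) = 424.
Step 3: rho = 1 - 6*424 / (12*(12^2 - 1)) = 1 - 2544/1716 = -0.482517.
Step 4: Under H0, t = rho * sqrt((n-2)/(1-rho^2)) = -1.7421 ~ t(10).
Step 5: Two-sided p-value from the t-distribution with 10 df = 0.112109.
Step 6: alpha = 0.1. fail to reject H0.

rho = -0.4825, p = 0.112109, fail to reject H0 at alpha = 0.1.


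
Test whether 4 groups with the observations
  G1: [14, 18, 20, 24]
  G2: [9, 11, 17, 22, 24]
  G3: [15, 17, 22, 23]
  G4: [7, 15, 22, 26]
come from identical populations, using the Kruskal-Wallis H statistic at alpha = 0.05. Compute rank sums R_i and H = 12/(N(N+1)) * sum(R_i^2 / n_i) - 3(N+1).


Step 1: Combine all N = 17 observations and assign midranks.
sorted (value, group, rank): (7,G4,1), (9,G2,2), (11,G2,3), (14,G1,4), (15,G3,5.5), (15,G4,5.5), (17,G2,7.5), (17,G3,7.5), (18,G1,9), (20,G1,10), (22,G2,12), (22,G3,12), (22,G4,12), (23,G3,14), (24,G1,15.5), (24,G2,15.5), (26,G4,17)
Step 2: Sum ranks within each group.
R_1 = 38.5 (n_1 = 4)
R_2 = 40 (n_2 = 5)
R_3 = 39 (n_3 = 4)
R_4 = 35.5 (n_4 = 4)
Step 3: H = 12/(N(N+1)) * sum(R_i^2/n_i) - 3(N+1)
     = 12/(17*18) * (38.5^2/4 + 40^2/5 + 39^2/4 + 35.5^2/4) - 3*18
     = 0.039216 * 1385.88 - 54
     = 0.348039.
Step 4: Ties present; correction factor C = 1 - 42/(17^3 - 17) = 0.991422. Corrected H = 0.348039 / 0.991422 = 0.351051.
Step 5: Under H0, H ~ chi^2(3); p-value = 0.950158.
Step 6: alpha = 0.05. fail to reject H0.

H = 0.3511, df = 3, p = 0.950158, fail to reject H0.


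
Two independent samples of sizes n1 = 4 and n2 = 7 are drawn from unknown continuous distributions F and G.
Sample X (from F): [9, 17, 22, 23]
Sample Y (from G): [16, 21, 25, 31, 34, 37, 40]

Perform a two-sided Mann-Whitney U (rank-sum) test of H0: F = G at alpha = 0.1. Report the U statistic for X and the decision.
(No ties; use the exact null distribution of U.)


Step 1: Combine and sort all 11 observations; assign midranks.
sorted (value, group): (9,X), (16,Y), (17,X), (21,Y), (22,X), (23,X), (25,Y), (31,Y), (34,Y), (37,Y), (40,Y)
ranks: 9->1, 16->2, 17->3, 21->4, 22->5, 23->6, 25->7, 31->8, 34->9, 37->10, 40->11
Step 2: Rank sum for X: R1 = 1 + 3 + 5 + 6 = 15.
Step 3: U_X = R1 - n1(n1+1)/2 = 15 - 4*5/2 = 15 - 10 = 5.
       U_Y = n1*n2 - U_X = 28 - 5 = 23.
Step 4: No ties, so the exact null distribution of U (based on enumerating the C(11,4) = 330 equally likely rank assignments) gives the two-sided p-value.
Step 5: p-value = 0.109091; compare to alpha = 0.1. fail to reject H0.

U_X = 5, p = 0.109091, fail to reject H0 at alpha = 0.1.


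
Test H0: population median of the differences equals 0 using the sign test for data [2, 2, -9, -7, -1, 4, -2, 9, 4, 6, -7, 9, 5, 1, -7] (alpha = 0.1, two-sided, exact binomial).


Step 1: Discard zero differences. Original n = 15; n_eff = number of nonzero differences = 15.
Nonzero differences (with sign): +2, +2, -9, -7, -1, +4, -2, +9, +4, +6, -7, +9, +5, +1, -7
Step 2: Count signs: positive = 9, negative = 6.
Step 3: Under H0: P(positive) = 0.5, so the number of positives S ~ Bin(15, 0.5).
Step 4: Two-sided exact p-value = sum of Bin(15,0.5) probabilities at or below the observed probability = 0.607239.
Step 5: alpha = 0.1. fail to reject H0.

n_eff = 15, pos = 9, neg = 6, p = 0.607239, fail to reject H0.


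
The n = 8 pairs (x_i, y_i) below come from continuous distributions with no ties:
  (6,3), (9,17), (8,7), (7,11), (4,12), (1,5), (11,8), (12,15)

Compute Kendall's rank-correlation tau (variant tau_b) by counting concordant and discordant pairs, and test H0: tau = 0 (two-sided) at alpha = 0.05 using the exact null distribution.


Step 1: Enumerate the 28 unordered pairs (i,j) with i<j and classify each by sign(x_j-x_i) * sign(y_j-y_i).
  (1,2):dx=+3,dy=+14->C; (1,3):dx=+2,dy=+4->C; (1,4):dx=+1,dy=+8->C; (1,5):dx=-2,dy=+9->D
  (1,6):dx=-5,dy=+2->D; (1,7):dx=+5,dy=+5->C; (1,8):dx=+6,dy=+12->C; (2,3):dx=-1,dy=-10->C
  (2,4):dx=-2,dy=-6->C; (2,5):dx=-5,dy=-5->C; (2,6):dx=-8,dy=-12->C; (2,7):dx=+2,dy=-9->D
  (2,8):dx=+3,dy=-2->D; (3,4):dx=-1,dy=+4->D; (3,5):dx=-4,dy=+5->D; (3,6):dx=-7,dy=-2->C
  (3,7):dx=+3,dy=+1->C; (3,8):dx=+4,dy=+8->C; (4,5):dx=-3,dy=+1->D; (4,6):dx=-6,dy=-6->C
  (4,7):dx=+4,dy=-3->D; (4,8):dx=+5,dy=+4->C; (5,6):dx=-3,dy=-7->C; (5,7):dx=+7,dy=-4->D
  (5,8):dx=+8,dy=+3->C; (6,7):dx=+10,dy=+3->C; (6,8):dx=+11,dy=+10->C; (7,8):dx=+1,dy=+7->C
Step 2: C = 19, D = 9, total pairs = 28.
Step 3: tau = (C - D)/(n(n-1)/2) = (19 - 9)/28 = 0.357143.
Step 4: Exact two-sided p-value (enumerate n! = 40320 permutations of y under H0): p = 0.275099.
Step 5: alpha = 0.05. fail to reject H0.

tau_b = 0.3571 (C=19, D=9), p = 0.275099, fail to reject H0.


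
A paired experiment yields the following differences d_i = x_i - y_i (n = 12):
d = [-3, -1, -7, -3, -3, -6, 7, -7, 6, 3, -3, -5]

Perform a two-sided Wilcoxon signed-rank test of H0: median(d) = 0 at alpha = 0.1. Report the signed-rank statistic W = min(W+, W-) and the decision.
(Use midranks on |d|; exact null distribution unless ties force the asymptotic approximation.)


Step 1: Drop any zero differences (none here) and take |d_i|.
|d| = [3, 1, 7, 3, 3, 6, 7, 7, 6, 3, 3, 5]
Step 2: Midrank |d_i| (ties get averaged ranks).
ranks: |3|->4, |1|->1, |7|->11, |3|->4, |3|->4, |6|->8.5, |7|->11, |7|->11, |6|->8.5, |3|->4, |3|->4, |5|->7
Step 3: Attach original signs; sum ranks with positive sign and with negative sign.
W+ = 11 + 8.5 + 4 = 23.5
W- = 4 + 1 + 11 + 4 + 4 + 8.5 + 11 + 4 + 7 = 54.5
(Check: W+ + W- = 78 should equal n(n+1)/2 = 78.)
Step 4: Test statistic W = min(W+, W-) = 23.5.
Step 5: Ties in |d|, so use the tie-corrected normal approximation.
        E[W] = n(n+1)/4 = 12*13/4 = 39.
        Tie groups: |d|=3 (t=5), |d|=6 (t=2), |d|=7 (t=3); sum(t^3 - t) = 150.
        Var[W] = n(n+1)(2n+1)/24 - sum(t^3-t)/48 = 3900/24 - 150/48 = 159.375.
        z = (W - E[W]) / sqrt(Var[W]) = (23.5 - 39) / 12.6244 = -1.2278.
        Two-sided p = 2*Phi(z) = 0.219528.
Step 6: alpha = 0.1. fail to reject H0.

W+ = 23.5, W- = 54.5, W = min = 23.5, p = 0.219528, fail to reject H0.


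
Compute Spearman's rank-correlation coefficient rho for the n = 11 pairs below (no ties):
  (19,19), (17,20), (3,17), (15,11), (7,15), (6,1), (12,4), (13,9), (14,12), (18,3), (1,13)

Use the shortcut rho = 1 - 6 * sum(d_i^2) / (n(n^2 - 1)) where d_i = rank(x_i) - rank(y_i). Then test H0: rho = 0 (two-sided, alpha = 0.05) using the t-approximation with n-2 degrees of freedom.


Step 1: Rank x and y separately (midranks; no ties here).
rank(x): 19->11, 17->9, 3->2, 15->8, 7->4, 6->3, 12->5, 13->6, 14->7, 18->10, 1->1
rank(y): 19->10, 20->11, 17->9, 11->5, 15->8, 1->1, 4->3, 9->4, 12->6, 3->2, 13->7
Step 2: d_i = R_x(i) - R_y(i); compute d_i^2.
  (11-10)^2=1, (9-11)^2=4, (2-9)^2=49, (8-5)^2=9, (4-8)^2=16, (3-1)^2=4, (5-3)^2=4, (6-4)^2=4, (7-6)^2=1, (10-2)^2=64, (1-7)^2=36
sum(d^2) = 192.
Step 3: rho = 1 - 6*192 / (11*(11^2 - 1)) = 1 - 1152/1320 = 0.127273.
Step 4: Under H0, t = rho * sqrt((n-2)/(1-rho^2)) = 0.3849 ~ t(9).
Step 5: Two-sided p-value from the t-distribution with 9 df = 0.709215.
Step 6: alpha = 0.05. fail to reject H0.

rho = 0.1273, p = 0.709215, fail to reject H0 at alpha = 0.05.


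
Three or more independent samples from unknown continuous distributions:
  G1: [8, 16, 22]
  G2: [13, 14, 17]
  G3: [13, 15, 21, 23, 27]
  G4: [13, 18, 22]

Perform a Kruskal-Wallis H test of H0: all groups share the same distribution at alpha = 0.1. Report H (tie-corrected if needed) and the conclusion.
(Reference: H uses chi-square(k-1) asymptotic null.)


Step 1: Combine all N = 14 observations and assign midranks.
sorted (value, group, rank): (8,G1,1), (13,G2,3), (13,G3,3), (13,G4,3), (14,G2,5), (15,G3,6), (16,G1,7), (17,G2,8), (18,G4,9), (21,G3,10), (22,G1,11.5), (22,G4,11.5), (23,G3,13), (27,G3,14)
Step 2: Sum ranks within each group.
R_1 = 19.5 (n_1 = 3)
R_2 = 16 (n_2 = 3)
R_3 = 46 (n_3 = 5)
R_4 = 23.5 (n_4 = 3)
Step 3: H = 12/(N(N+1)) * sum(R_i^2/n_i) - 3(N+1)
     = 12/(14*15) * (19.5^2/3 + 16^2/3 + 46^2/5 + 23.5^2/3) - 3*15
     = 0.057143 * 819.367 - 45
     = 1.820952.
Step 4: Ties present; correction factor C = 1 - 30/(14^3 - 14) = 0.989011. Corrected H = 1.820952 / 0.989011 = 1.841185.
Step 5: Under H0, H ~ chi^2(3); p-value = 0.606014.
Step 6: alpha = 0.1. fail to reject H0.

H = 1.8412, df = 3, p = 0.606014, fail to reject H0.


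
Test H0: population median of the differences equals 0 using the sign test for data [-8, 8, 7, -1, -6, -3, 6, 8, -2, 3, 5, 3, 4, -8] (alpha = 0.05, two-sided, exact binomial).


Step 1: Discard zero differences. Original n = 14; n_eff = number of nonzero differences = 14.
Nonzero differences (with sign): -8, +8, +7, -1, -6, -3, +6, +8, -2, +3, +5, +3, +4, -8
Step 2: Count signs: positive = 8, negative = 6.
Step 3: Under H0: P(positive) = 0.5, so the number of positives S ~ Bin(14, 0.5).
Step 4: Two-sided exact p-value = sum of Bin(14,0.5) probabilities at or below the observed probability = 0.790527.
Step 5: alpha = 0.05. fail to reject H0.

n_eff = 14, pos = 8, neg = 6, p = 0.790527, fail to reject H0.


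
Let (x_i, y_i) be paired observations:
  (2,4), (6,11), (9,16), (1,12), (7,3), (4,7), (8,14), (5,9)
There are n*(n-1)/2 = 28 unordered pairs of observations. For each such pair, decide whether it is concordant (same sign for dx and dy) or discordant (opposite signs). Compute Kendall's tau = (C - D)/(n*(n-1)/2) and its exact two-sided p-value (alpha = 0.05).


Step 1: Enumerate the 28 unordered pairs (i,j) with i<j and classify each by sign(x_j-x_i) * sign(y_j-y_i).
  (1,2):dx=+4,dy=+7->C; (1,3):dx=+7,dy=+12->C; (1,4):dx=-1,dy=+8->D; (1,5):dx=+5,dy=-1->D
  (1,6):dx=+2,dy=+3->C; (1,7):dx=+6,dy=+10->C; (1,8):dx=+3,dy=+5->C; (2,3):dx=+3,dy=+5->C
  (2,4):dx=-5,dy=+1->D; (2,5):dx=+1,dy=-8->D; (2,6):dx=-2,dy=-4->C; (2,7):dx=+2,dy=+3->C
  (2,8):dx=-1,dy=-2->C; (3,4):dx=-8,dy=-4->C; (3,5):dx=-2,dy=-13->C; (3,6):dx=-5,dy=-9->C
  (3,7):dx=-1,dy=-2->C; (3,8):dx=-4,dy=-7->C; (4,5):dx=+6,dy=-9->D; (4,6):dx=+3,dy=-5->D
  (4,7):dx=+7,dy=+2->C; (4,8):dx=+4,dy=-3->D; (5,6):dx=-3,dy=+4->D; (5,7):dx=+1,dy=+11->C
  (5,8):dx=-2,dy=+6->D; (6,7):dx=+4,dy=+7->C; (6,8):dx=+1,dy=+2->C; (7,8):dx=-3,dy=-5->C
Step 2: C = 19, D = 9, total pairs = 28.
Step 3: tau = (C - D)/(n(n-1)/2) = (19 - 9)/28 = 0.357143.
Step 4: Exact two-sided p-value (enumerate n! = 40320 permutations of y under H0): p = 0.275099.
Step 5: alpha = 0.05. fail to reject H0.

tau_b = 0.3571 (C=19, D=9), p = 0.275099, fail to reject H0.


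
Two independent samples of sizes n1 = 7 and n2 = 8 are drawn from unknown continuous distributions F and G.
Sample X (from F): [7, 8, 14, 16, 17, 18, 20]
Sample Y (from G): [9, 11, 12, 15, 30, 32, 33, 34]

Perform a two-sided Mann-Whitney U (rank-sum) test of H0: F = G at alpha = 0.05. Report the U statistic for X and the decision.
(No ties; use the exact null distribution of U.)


Step 1: Combine and sort all 15 observations; assign midranks.
sorted (value, group): (7,X), (8,X), (9,Y), (11,Y), (12,Y), (14,X), (15,Y), (16,X), (17,X), (18,X), (20,X), (30,Y), (32,Y), (33,Y), (34,Y)
ranks: 7->1, 8->2, 9->3, 11->4, 12->5, 14->6, 15->7, 16->8, 17->9, 18->10, 20->11, 30->12, 32->13, 33->14, 34->15
Step 2: Rank sum for X: R1 = 1 + 2 + 6 + 8 + 9 + 10 + 11 = 47.
Step 3: U_X = R1 - n1(n1+1)/2 = 47 - 7*8/2 = 47 - 28 = 19.
       U_Y = n1*n2 - U_X = 56 - 19 = 37.
Step 4: No ties, so the exact null distribution of U (based on enumerating the C(15,7) = 6435 equally likely rank assignments) gives the two-sided p-value.
Step 5: p-value = 0.335664; compare to alpha = 0.05. fail to reject H0.

U_X = 19, p = 0.335664, fail to reject H0 at alpha = 0.05.


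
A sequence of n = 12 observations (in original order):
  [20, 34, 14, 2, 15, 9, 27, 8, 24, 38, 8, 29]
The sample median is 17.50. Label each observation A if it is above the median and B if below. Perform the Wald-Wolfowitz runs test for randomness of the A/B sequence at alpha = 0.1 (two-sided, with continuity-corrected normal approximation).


Step 1: Compute median = 17.50; label A = above, B = below.
Labels in order: AABBBBABAABA  (n_A = 6, n_B = 6)
Step 2: Count runs R = 7.
Step 3: Under H0 (random ordering), E[R] = 2*n_A*n_B/(n_A+n_B) + 1 = 2*6*6/12 + 1 = 7.0000.
        Var[R] = 2*n_A*n_B*(2*n_A*n_B - n_A - n_B) / ((n_A+n_B)^2 * (n_A+n_B-1)) = 4320/1584 = 2.7273.
        SD[R] = 1.6514.
Step 4: R = E[R], so z = 0 with no continuity correction.
Step 5: Two-sided p-value via normal approximation = 2*(1 - Phi(|z|)) = 1.000000.
Step 6: alpha = 0.1. fail to reject H0.

R = 7, z = 0.0000, p = 1.000000, fail to reject H0.


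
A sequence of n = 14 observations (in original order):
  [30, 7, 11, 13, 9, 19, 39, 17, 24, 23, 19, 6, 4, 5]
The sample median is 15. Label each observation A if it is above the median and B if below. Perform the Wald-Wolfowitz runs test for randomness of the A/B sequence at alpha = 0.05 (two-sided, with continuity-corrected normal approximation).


Step 1: Compute median = 15; label A = above, B = below.
Labels in order: ABBBBAAAAAABBB  (n_A = 7, n_B = 7)
Step 2: Count runs R = 4.
Step 3: Under H0 (random ordering), E[R] = 2*n_A*n_B/(n_A+n_B) + 1 = 2*7*7/14 + 1 = 8.0000.
        Var[R] = 2*n_A*n_B*(2*n_A*n_B - n_A - n_B) / ((n_A+n_B)^2 * (n_A+n_B-1)) = 8232/2548 = 3.2308.
        SD[R] = 1.7974.
Step 4: Continuity-corrected z = (R + 0.5 - E[R]) / SD[R] = (4 + 0.5 - 8.0000) / 1.7974 = -1.9472.
Step 5: Two-sided p-value via normal approximation = 2*(1 - Phi(|z|)) = 0.051508.
Step 6: alpha = 0.05. fail to reject H0.

R = 4, z = -1.9472, p = 0.051508, fail to reject H0.


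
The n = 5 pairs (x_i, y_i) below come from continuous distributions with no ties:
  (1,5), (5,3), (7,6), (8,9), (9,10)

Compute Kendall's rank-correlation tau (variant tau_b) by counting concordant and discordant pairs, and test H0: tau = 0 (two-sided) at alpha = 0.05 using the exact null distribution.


Step 1: Enumerate the 10 unordered pairs (i,j) with i<j and classify each by sign(x_j-x_i) * sign(y_j-y_i).
  (1,2):dx=+4,dy=-2->D; (1,3):dx=+6,dy=+1->C; (1,4):dx=+7,dy=+4->C; (1,5):dx=+8,dy=+5->C
  (2,3):dx=+2,dy=+3->C; (2,4):dx=+3,dy=+6->C; (2,5):dx=+4,dy=+7->C; (3,4):dx=+1,dy=+3->C
  (3,5):dx=+2,dy=+4->C; (4,5):dx=+1,dy=+1->C
Step 2: C = 9, D = 1, total pairs = 10.
Step 3: tau = (C - D)/(n(n-1)/2) = (9 - 1)/10 = 0.800000.
Step 4: Exact two-sided p-value (enumerate n! = 120 permutations of y under H0): p = 0.083333.
Step 5: alpha = 0.05. fail to reject H0.

tau_b = 0.8000 (C=9, D=1), p = 0.083333, fail to reject H0.


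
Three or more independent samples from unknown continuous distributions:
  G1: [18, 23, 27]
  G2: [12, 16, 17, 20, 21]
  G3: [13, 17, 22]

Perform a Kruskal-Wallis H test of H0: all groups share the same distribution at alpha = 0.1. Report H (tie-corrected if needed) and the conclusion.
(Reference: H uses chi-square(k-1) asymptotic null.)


Step 1: Combine all N = 11 observations and assign midranks.
sorted (value, group, rank): (12,G2,1), (13,G3,2), (16,G2,3), (17,G2,4.5), (17,G3,4.5), (18,G1,6), (20,G2,7), (21,G2,8), (22,G3,9), (23,G1,10), (27,G1,11)
Step 2: Sum ranks within each group.
R_1 = 27 (n_1 = 3)
R_2 = 23.5 (n_2 = 5)
R_3 = 15.5 (n_3 = 3)
Step 3: H = 12/(N(N+1)) * sum(R_i^2/n_i) - 3(N+1)
     = 12/(11*12) * (27^2/3 + 23.5^2/5 + 15.5^2/3) - 3*12
     = 0.090909 * 433.533 - 36
     = 3.412121.
Step 4: Ties present; correction factor C = 1 - 6/(11^3 - 11) = 0.995455. Corrected H = 3.412121 / 0.995455 = 3.427702.
Step 5: Under H0, H ~ chi^2(2); p-value = 0.180171.
Step 6: alpha = 0.1. fail to reject H0.

H = 3.4277, df = 2, p = 0.180171, fail to reject H0.
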